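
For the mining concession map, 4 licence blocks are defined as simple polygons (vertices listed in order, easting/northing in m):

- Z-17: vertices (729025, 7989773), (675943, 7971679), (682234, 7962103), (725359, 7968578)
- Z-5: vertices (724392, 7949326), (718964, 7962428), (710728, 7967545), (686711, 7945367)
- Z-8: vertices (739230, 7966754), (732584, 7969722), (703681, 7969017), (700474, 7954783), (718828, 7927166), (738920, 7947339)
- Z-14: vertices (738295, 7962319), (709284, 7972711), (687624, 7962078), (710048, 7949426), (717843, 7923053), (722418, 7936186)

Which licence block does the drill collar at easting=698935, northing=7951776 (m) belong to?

Cast a ray rightward from (698935, 7951776). For each polygon, the edges (by vertex number in listed order) whose endpoints lie on opposite sides of northing = 7951776, where each meets that height, and whether that is right or left of the point:
Z-17: no edge straddles that height → 0 crossings.
Z-5: 1–2 at easting≈723377.0 (right), 3–4 at easting≈693651.4 (left) → 1 crossing.
Z-8: 4–5 at easting≈702472.4 (right), 6–1 at easting≈738990.8 (right) → 2 crossings.
Z-14: 3–4 at easting≈705882.9 (right), 6–1 at easting≈731889.6 (right) → 2 crossings.
Only Z-5 has an odd count, so the point is inside Z-5.

Z-5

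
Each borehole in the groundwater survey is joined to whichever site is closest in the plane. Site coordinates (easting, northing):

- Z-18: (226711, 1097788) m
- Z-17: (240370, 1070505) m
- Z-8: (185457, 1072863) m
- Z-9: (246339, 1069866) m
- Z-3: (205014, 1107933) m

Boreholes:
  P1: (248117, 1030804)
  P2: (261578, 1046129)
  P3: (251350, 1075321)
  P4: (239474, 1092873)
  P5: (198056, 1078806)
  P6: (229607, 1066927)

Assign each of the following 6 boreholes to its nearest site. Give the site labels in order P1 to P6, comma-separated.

P1 → Z-9 (d²=1529001128.00)
P2 → Z-9 (d²=795672290.00)
P3 → Z-9 (d²=54867146.00)
P4 → Z-18 (d²=187051394.00)
P5 → Z-8 (d²=194054050.00)
P6 → Z-17 (d²=128644253.00)

Z-9, Z-9, Z-9, Z-18, Z-8, Z-17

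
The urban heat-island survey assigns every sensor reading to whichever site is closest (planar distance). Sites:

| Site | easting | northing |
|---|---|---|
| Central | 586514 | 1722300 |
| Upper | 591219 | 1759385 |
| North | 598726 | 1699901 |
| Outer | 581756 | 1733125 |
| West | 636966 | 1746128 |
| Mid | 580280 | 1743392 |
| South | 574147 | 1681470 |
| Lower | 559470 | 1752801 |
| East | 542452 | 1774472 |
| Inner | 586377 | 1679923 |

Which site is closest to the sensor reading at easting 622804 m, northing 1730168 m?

West

Squared distances to each site:
Central: 1378869524.000; Upper: 1851245314.000; North: 1495841373.000; Outer: 1693682153.000; West: 455283844.000; Mid: 1983164752.000; South: 4738998853.000; Lower: 4523448245.000; East: 8419288320.000; Inner: 3851486354.000.
Minimum at West.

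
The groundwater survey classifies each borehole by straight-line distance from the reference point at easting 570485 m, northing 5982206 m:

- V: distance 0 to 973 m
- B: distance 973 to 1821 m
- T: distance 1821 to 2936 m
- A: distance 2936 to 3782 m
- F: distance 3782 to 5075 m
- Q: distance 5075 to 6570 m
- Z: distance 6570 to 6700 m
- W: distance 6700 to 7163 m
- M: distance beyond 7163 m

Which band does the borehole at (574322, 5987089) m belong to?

Q

Distance = √((574322−570485)² + (5987089−5982206)²) = √(14722569.000 + 23843689.000) = 6210.174 m.
5075 ≤ 6210.174 < 6570 → Q.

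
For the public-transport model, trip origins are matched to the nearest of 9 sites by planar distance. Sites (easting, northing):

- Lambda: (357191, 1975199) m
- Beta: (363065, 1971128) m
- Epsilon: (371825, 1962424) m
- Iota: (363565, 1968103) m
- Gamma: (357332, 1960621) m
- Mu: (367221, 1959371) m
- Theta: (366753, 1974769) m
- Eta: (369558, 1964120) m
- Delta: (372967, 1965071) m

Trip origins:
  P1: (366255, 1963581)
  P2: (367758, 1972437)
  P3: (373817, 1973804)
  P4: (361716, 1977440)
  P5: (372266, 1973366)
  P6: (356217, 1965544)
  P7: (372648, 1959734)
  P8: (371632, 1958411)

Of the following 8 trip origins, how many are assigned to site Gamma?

P1 → Eta
P2 → Theta
P3 → Theta
P4 → Lambda
P5 → Theta
P6 → Gamma
P7 → Epsilon
P8 → Epsilon
1 of the 8 goes to Gamma.

1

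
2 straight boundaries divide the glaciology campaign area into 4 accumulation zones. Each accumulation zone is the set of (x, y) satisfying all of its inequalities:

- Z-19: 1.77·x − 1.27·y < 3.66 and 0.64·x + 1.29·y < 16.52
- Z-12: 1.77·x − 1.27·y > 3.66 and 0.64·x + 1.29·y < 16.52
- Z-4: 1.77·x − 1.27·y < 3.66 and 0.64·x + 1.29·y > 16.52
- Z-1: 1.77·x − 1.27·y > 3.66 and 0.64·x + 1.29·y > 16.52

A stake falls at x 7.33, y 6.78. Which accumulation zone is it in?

Z-12

1.77·7.33 − 1.27·6.78 = 4.364, which is > 3.66
0.64·7.33 + 1.29·6.78 = 13.437, which is < 16.52
This sign pattern matches Z-12.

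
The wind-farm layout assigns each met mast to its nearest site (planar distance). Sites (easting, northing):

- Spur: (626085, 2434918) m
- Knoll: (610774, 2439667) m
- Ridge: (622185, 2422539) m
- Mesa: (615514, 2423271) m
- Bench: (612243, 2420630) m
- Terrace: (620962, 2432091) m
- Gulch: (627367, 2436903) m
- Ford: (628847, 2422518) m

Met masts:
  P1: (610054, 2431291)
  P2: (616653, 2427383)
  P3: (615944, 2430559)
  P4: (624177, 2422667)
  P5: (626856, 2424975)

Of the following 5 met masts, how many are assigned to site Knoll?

1

P1 → Knoll
P2 → Mesa
P3 → Terrace
P4 → Ridge
P5 → Ford
1 of the 5 goes to Knoll.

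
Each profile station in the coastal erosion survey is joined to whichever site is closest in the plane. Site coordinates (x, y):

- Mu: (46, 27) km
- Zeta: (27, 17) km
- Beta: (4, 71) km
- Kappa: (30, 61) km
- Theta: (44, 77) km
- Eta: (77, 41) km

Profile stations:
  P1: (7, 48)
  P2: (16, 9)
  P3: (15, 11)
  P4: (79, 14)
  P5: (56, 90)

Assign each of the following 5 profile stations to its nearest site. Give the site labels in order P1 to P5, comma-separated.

Beta, Zeta, Zeta, Eta, Theta

P1 → Beta (d²=538.00)
P2 → Zeta (d²=185.00)
P3 → Zeta (d²=180.00)
P4 → Eta (d²=733.00)
P5 → Theta (d²=313.00)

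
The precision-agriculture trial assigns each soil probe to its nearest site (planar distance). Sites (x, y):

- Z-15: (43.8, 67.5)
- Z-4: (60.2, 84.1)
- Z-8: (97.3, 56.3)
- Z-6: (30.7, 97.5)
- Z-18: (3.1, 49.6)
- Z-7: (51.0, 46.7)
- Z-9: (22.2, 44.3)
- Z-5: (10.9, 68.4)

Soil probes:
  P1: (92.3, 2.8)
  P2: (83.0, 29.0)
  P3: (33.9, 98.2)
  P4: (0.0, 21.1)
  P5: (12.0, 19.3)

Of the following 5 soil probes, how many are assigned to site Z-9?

1

P1 → Z-8
P2 → Z-8
P3 → Z-6
P4 → Z-18
P5 → Z-9
1 of the 5 goes to Z-9.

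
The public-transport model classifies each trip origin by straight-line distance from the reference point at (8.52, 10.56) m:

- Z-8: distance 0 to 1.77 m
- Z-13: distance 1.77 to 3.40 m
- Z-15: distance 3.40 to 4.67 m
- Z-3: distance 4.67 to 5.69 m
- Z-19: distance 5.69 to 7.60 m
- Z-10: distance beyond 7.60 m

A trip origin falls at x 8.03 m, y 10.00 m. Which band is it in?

Distance = √((8.03−8.52)² + (10.00−10.56)²) = √(0.240 + 0.314) = 0.744 m.
0 ≤ 0.744 < 1.77 → Z-8.

Z-8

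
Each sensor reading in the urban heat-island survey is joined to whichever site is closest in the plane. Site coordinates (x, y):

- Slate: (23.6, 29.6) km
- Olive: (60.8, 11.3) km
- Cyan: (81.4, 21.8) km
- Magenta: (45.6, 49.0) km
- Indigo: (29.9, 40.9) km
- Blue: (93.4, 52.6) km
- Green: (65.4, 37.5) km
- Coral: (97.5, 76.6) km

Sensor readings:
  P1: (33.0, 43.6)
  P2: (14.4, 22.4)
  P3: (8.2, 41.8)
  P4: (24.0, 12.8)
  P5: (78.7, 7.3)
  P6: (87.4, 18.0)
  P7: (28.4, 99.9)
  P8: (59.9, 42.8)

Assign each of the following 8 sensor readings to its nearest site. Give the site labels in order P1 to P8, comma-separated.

Indigo, Slate, Slate, Slate, Cyan, Cyan, Magenta, Green

P1 → Indigo (d²=16.90)
P2 → Slate (d²=136.48)
P3 → Slate (d²=386.00)
P4 → Slate (d²=282.40)
P5 → Cyan (d²=217.54)
P6 → Cyan (d²=50.44)
P7 → Magenta (d²=2886.65)
P8 → Green (d²=58.34)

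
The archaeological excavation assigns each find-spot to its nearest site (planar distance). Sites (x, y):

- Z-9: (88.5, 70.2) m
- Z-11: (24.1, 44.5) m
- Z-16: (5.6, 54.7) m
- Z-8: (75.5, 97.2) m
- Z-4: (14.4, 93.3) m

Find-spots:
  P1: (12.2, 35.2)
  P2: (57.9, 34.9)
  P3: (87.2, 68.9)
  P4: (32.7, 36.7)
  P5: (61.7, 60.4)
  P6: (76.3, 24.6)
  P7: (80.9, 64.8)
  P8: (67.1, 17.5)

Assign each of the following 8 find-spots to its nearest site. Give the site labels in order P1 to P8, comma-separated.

P1 → Z-11 (d²=228.10)
P2 → Z-11 (d²=1234.60)
P3 → Z-9 (d²=3.38)
P4 → Z-11 (d²=134.80)
P5 → Z-9 (d²=814.28)
P6 → Z-9 (d²=2228.20)
P7 → Z-9 (d²=86.92)
P8 → Z-11 (d²=2578.00)

Z-11, Z-11, Z-9, Z-11, Z-9, Z-9, Z-9, Z-11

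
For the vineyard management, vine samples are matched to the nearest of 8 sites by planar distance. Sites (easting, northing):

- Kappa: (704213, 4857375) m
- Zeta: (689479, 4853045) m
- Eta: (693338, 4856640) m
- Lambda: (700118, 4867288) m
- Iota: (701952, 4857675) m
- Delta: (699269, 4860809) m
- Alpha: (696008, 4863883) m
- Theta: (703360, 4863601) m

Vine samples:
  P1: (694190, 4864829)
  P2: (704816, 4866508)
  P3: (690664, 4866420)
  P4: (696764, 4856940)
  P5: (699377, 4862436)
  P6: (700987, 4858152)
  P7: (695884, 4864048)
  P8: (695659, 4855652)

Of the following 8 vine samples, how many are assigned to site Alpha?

P1 → Alpha
P2 → Theta
P3 → Alpha
P4 → Eta
P5 → Delta
P6 → Iota
P7 → Alpha
P8 → Eta
3 of the 8 go to Alpha.

3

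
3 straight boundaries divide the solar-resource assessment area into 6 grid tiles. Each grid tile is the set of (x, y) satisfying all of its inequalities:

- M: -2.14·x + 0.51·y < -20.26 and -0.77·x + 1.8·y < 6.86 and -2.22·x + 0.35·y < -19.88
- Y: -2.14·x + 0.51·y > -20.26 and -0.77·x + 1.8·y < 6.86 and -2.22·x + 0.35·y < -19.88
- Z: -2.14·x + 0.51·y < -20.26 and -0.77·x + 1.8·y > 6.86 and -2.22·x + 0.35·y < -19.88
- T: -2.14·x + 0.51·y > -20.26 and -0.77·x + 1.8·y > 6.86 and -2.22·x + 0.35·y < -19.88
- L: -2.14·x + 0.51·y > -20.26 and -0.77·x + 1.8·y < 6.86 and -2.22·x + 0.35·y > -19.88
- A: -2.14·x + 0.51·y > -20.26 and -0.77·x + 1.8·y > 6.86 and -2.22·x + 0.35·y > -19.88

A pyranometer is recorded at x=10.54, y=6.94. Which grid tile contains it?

Y

-2.14·10.54 + 0.51·6.94 = -19.016, which is > -20.26
-0.77·10.54 + 1.8·6.94 = 4.376, which is < 6.86
-2.22·10.54 + 0.35·6.94 = -20.970, which is < -19.88
This sign pattern matches Y.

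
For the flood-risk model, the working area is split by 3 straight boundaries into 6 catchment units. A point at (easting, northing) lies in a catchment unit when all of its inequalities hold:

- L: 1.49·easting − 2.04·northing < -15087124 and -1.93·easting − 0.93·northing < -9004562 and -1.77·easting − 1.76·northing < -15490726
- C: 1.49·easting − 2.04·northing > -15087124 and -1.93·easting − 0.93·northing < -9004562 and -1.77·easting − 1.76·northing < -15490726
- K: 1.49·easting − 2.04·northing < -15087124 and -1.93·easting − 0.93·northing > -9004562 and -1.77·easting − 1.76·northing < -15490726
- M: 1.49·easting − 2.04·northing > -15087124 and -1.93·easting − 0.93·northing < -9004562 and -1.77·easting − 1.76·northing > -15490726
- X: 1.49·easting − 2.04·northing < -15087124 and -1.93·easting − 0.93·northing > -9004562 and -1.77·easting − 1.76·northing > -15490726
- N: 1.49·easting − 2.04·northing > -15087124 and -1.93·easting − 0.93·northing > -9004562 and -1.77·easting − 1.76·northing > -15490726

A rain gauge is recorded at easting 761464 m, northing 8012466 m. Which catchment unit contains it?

X

1.49·761464 − 2.04·8012466 = -15210849.280, which is < -15087124
-1.93·761464 − 0.93·8012466 = -8921218.900, which is > -9004562
-1.77·761464 − 1.76·8012466 = -15449731.440, which is > -15490726
This sign pattern matches X.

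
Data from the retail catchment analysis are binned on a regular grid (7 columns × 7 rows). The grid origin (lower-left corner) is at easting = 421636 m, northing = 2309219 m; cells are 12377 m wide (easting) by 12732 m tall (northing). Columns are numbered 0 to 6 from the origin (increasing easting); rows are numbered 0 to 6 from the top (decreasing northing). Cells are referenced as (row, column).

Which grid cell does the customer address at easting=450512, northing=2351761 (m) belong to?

Column index: ⌊(450512 − 421636) / 12377⌋ = ⌊2.333⌋ = 2
Row offset from origin: ⌊(2351761 − 2309219) / 12732⌋ = ⌊3.341⌋ = 3 → row 3 (counted from top)

(3, 2)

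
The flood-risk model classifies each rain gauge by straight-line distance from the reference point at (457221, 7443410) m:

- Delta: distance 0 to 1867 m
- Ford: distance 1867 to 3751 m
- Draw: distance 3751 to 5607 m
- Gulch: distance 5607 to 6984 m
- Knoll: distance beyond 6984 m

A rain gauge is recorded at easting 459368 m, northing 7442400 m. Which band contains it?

Distance = √((459368−457221)² + (7442400−7443410)²) = √(4609609.000 + 1020100.000) = 2372.701 m.
1867 ≤ 2372.701 < 3751 → Ford.

Ford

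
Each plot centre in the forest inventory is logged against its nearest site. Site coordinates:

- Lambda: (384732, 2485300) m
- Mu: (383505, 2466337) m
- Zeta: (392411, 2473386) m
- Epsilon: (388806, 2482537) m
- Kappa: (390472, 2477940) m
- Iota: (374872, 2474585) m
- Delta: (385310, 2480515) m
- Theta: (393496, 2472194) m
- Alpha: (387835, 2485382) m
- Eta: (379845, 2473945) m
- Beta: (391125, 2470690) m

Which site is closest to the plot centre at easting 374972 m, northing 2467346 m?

Squared distances to each site:
Lambda: 417603716.000; Mu: 73830170.000; Zeta: 340600321.000; Epsilon: 422146037.000; Kappa: 352482836.000; Iota: 52413121.000; Delta: 280296805.000; Theta: 366641680.000; Alpha: 490754065.000; Eta: 67292930.000; Beta: 272101745.000.
Minimum at Iota.

Iota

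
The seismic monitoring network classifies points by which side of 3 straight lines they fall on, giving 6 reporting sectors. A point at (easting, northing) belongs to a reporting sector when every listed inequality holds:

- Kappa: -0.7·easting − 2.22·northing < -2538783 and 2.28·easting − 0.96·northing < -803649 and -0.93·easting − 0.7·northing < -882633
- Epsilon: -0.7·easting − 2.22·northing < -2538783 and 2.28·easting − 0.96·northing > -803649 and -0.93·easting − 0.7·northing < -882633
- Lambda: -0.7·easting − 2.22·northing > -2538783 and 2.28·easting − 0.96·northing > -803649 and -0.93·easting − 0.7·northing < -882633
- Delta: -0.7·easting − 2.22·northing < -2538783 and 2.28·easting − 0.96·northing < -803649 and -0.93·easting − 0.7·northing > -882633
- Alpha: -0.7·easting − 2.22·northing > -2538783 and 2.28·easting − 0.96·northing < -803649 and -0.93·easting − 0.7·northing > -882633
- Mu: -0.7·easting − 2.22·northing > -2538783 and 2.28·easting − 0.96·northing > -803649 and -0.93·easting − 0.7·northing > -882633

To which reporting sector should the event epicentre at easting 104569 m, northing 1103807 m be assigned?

-0.7·104569 − 2.22·1103807 = -2523649.840, which is > -2538783
2.28·104569 − 0.96·1103807 = -821237.400, which is < -803649
-0.93·104569 − 0.7·1103807 = -869914.070, which is > -882633
This sign pattern matches Alpha.

Alpha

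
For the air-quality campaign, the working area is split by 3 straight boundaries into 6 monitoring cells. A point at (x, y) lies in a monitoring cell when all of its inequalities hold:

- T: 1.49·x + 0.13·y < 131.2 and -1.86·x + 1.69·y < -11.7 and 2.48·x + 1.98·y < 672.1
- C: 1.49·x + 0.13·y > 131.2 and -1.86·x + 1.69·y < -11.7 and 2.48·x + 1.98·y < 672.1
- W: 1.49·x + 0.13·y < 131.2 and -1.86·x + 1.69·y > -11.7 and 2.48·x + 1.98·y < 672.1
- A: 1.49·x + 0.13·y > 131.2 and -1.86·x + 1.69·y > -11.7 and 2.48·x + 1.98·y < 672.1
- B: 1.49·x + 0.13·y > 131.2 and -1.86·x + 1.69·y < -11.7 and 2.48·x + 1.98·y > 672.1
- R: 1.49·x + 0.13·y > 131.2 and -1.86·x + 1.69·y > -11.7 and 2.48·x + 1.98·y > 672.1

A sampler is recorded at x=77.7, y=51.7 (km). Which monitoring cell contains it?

1.49·77.7 + 0.13·51.7 = 122.494, which is < 131.2
-1.86·77.7 + 1.69·51.7 = -57.149, which is < -11.7
2.48·77.7 + 1.98·51.7 = 295.062, which is < 672.1
This sign pattern matches T.

T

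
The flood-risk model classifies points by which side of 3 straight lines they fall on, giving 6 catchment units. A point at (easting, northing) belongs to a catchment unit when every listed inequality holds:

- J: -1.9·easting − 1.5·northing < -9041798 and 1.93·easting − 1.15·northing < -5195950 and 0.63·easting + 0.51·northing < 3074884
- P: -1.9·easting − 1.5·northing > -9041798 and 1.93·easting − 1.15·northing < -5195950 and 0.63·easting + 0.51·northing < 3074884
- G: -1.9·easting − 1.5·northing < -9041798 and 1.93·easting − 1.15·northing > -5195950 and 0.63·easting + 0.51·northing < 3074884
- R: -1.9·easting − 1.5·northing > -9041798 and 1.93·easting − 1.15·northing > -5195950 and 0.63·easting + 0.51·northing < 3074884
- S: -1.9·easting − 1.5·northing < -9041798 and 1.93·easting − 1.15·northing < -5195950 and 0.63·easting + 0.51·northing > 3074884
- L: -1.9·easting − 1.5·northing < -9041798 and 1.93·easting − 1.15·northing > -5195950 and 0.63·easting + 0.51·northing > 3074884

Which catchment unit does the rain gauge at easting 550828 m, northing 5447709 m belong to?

S

-1.9·550828 − 1.5·5447709 = -9218136.700, which is < -9041798
1.93·550828 − 1.15·5447709 = -5201767.310, which is < -5195950
0.63·550828 + 0.51·5447709 = 3125353.230, which is > 3074884
This sign pattern matches S.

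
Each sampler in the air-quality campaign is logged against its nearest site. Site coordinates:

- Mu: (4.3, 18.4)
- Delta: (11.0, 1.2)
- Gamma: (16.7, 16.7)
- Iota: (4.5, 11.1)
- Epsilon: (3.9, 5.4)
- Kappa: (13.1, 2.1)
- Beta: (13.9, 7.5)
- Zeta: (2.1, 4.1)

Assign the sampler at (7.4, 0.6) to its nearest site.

Squared distances to each site:
Mu: 326.450; Delta: 13.320; Gamma: 345.700; Iota: 118.660; Epsilon: 35.290; Kappa: 34.740; Beta: 89.860; Zeta: 40.340.
Minimum at Delta.

Delta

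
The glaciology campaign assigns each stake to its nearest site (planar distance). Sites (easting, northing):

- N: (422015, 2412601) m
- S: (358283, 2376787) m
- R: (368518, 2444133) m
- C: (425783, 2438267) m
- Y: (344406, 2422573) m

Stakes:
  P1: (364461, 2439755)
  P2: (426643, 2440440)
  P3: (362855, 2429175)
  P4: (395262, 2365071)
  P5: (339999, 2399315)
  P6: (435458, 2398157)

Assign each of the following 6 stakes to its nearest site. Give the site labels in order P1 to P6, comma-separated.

P1 → R (d²=35626133.00)
P2 → C (d²=5461529.00)
P3 → R (d²=255811333.00)
P4 → S (d²=1504711097.00)
P5 → Y (d²=560356213.00)
P6 → N (d²=389343385.00)

R, C, R, S, Y, N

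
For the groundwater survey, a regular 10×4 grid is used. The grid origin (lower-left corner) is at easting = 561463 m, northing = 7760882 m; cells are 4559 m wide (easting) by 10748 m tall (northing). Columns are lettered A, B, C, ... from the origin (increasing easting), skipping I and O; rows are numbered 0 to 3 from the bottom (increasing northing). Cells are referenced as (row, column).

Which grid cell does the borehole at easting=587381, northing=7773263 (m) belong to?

(1, F)

Column index: ⌊(587381 − 561463) / 4559⌋ = ⌊5.685⌋ = 5 → column F
Row offset from origin: ⌊(7773263 − 7760882) / 10748⌋ = ⌊1.152⌋ = 1 → row 1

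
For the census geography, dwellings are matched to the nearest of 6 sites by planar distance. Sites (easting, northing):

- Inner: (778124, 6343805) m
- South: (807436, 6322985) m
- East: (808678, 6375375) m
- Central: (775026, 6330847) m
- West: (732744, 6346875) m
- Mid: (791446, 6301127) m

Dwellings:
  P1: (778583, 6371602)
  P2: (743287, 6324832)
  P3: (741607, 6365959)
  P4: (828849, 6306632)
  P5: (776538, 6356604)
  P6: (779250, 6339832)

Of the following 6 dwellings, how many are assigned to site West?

2

P1 → Inner
P2 → West
P3 → West
P4 → South
P5 → Inner
P6 → Inner
2 of the 6 go to West.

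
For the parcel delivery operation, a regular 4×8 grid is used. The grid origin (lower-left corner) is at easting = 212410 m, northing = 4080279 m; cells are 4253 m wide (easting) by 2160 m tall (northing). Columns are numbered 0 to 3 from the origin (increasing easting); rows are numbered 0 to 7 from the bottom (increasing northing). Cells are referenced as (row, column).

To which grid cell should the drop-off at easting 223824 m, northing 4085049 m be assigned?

(2, 2)

Column index: ⌊(223824 − 212410) / 4253⌋ = ⌊2.684⌋ = 2
Row offset from origin: ⌊(4085049 − 4080279) / 2160⌋ = ⌊2.208⌋ = 2 → row 2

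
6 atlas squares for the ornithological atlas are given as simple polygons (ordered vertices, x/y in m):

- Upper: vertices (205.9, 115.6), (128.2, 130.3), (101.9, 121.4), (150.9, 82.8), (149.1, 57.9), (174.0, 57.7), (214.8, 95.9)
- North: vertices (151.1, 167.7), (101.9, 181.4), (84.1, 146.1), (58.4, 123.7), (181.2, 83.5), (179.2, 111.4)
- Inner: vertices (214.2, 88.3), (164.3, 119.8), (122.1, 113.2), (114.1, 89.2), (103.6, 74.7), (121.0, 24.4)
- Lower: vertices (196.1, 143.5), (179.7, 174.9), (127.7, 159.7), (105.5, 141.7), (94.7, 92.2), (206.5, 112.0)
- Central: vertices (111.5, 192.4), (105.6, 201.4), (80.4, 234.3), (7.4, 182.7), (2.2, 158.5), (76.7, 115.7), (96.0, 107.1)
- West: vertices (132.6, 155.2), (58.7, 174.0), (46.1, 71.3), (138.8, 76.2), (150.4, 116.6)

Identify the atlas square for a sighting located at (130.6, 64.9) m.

Inner

Cast a ray rightward from (130.6, 64.9). For each polygon, the edges (by vertex number in listed order) whose endpoints lie on opposite sides of y = 64.9, where each meets that height, and whether that is right or left of the point:
Upper: 4–5 at x≈149.61 (right), 6–7 at x≈181.69 (right) → 2 crossings.
North: no edge straddles that height → 0 crossings.
Inner: 5–6 at x≈106.99 (left), 6–1 at x≈180.07 (right) → 1 crossing.
Lower: no edge straddles that height → 0 crossings.
Central: no edge straddles that height → 0 crossings.
West: no edge straddles that height → 0 crossings.
Only Inner has an odd count, so the point is inside Inner.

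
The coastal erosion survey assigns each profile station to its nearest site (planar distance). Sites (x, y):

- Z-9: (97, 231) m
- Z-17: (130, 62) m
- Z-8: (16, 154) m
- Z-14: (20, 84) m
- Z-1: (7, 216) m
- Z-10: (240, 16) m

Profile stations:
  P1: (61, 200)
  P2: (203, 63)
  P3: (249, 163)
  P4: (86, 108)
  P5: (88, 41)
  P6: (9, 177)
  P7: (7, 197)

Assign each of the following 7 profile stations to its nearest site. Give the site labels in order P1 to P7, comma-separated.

Z-9, Z-10, Z-10, Z-17, Z-17, Z-8, Z-1

P1 → Z-9 (d²=2257.00)
P2 → Z-10 (d²=3578.00)
P3 → Z-10 (d²=21690.00)
P4 → Z-17 (d²=4052.00)
P5 → Z-17 (d²=2205.00)
P6 → Z-8 (d²=578.00)
P7 → Z-1 (d²=361.00)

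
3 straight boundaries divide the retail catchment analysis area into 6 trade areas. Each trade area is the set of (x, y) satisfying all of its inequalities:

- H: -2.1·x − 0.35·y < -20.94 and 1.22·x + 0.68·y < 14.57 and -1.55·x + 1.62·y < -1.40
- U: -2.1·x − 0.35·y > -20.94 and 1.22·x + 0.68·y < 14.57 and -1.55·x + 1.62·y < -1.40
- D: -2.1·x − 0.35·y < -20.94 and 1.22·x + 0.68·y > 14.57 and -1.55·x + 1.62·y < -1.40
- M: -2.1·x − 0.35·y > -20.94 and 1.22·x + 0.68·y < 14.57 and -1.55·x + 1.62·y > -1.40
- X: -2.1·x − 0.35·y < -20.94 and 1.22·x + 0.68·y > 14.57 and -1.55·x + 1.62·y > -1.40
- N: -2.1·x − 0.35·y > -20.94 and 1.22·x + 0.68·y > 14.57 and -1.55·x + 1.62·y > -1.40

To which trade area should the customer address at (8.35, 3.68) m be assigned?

-2.1·8.35 − 0.35·3.68 = -18.823, which is > -20.94
1.22·8.35 + 0.68·3.68 = 12.689, which is < 14.57
-1.55·8.35 + 1.62·3.68 = -6.981, which is < -1.40
This sign pattern matches U.

U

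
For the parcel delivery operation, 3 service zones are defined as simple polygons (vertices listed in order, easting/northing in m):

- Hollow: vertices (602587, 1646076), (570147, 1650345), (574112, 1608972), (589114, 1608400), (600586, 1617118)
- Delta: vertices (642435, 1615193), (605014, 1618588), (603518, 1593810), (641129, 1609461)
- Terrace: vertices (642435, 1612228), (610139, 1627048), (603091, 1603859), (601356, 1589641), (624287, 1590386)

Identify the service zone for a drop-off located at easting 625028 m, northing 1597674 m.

Terrace

Cast a ray rightward from (625028, 1597674). For each polygon, the edges (by vertex number in listed order) whose endpoints lie on opposite sides of northing = 1597674, where each meets that height, and whether that is right or left of the point:
Hollow: no edge straddles that height → 0 crossings.
Delta: 2–3 at easting≈603751.3 (left), 3–4 at easting≈612803.6 (left) → 0 crossings.
Terrace: 3–4 at easting≈602336.3 (left), 5–1 at easting≈630342.4 (right) → 1 crossing.
Only Terrace has an odd count, so the point is inside Terrace.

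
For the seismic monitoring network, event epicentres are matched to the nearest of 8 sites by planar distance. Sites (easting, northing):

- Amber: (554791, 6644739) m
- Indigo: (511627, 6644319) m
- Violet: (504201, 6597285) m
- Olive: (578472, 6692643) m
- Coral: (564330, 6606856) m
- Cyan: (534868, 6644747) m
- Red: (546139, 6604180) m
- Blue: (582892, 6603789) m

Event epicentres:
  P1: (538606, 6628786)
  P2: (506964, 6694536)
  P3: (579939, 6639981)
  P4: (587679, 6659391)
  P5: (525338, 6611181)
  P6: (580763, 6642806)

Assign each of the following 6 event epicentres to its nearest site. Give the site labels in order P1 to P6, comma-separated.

Cyan, Indigo, Amber, Olive, Red, Amber

P1 → Cyan (d²=268726165.00)
P2 → Indigo (d²=2543490658.00)
P3 → Amber (d²=655060468.00)
P4 → Olive (d²=1190464353.00)
P5 → Red (d²=481695602.00)
P6 → Amber (d²=678281273.00)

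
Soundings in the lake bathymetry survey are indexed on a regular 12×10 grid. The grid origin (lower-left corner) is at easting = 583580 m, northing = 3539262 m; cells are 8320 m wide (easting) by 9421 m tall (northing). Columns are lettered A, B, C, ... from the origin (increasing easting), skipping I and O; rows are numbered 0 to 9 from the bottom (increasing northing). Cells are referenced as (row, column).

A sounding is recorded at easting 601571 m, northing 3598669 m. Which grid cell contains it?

(6, C)

Column index: ⌊(601571 − 583580) / 8320⌋ = ⌊2.162⌋ = 2 → column C
Row offset from origin: ⌊(3598669 − 3539262) / 9421⌋ = ⌊6.306⌋ = 6 → row 6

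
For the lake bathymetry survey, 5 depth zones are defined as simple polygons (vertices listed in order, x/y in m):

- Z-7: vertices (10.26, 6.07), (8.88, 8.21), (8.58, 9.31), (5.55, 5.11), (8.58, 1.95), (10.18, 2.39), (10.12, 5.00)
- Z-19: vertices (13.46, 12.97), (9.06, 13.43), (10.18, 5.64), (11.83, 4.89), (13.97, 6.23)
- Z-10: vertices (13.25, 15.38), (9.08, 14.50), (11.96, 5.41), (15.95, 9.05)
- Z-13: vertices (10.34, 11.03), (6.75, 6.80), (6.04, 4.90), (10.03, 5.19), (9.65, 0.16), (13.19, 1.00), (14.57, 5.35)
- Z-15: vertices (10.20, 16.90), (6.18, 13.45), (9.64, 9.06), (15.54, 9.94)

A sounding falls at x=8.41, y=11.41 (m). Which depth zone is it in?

Z-15

Cast a ray rightward from (8.41, 11.41). For each polygon, the edges (by vertex number in listed order) whose endpoints lie on opposite sides of y = 11.41, where each meets that height, and whether that is right or left of the point:
Z-7: no edge straddles that height → 0 crossings.
Z-19: 2–3 at x≈9.350 (right), 5–1 at x≈13.578 (right) → 2 crossings.
Z-10: 2–3 at x≈10.059 (right), 4–1 at x≈14.943 (right) → 2 crossings.
Z-13: no edge straddles that height → 0 crossings.
Z-15: 2–3 at x≈7.788 (left), 4–1 at x≈14.412 (right) → 1 crossing.
Only Z-15 has an odd count, so the point is inside Z-15.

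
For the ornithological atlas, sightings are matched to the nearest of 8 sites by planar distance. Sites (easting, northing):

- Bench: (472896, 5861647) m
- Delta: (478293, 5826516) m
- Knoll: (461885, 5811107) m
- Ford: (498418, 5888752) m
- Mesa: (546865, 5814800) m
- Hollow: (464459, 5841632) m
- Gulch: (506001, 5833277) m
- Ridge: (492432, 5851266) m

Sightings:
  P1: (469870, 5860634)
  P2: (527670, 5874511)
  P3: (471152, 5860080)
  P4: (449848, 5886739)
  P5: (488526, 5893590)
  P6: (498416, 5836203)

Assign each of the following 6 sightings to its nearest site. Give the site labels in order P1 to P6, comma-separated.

Bench, Ford, Bench, Bench, Ford, Gulch

P1 → Bench (d²=10182845.00)
P2 → Ford (d²=1058485585.00)
P3 → Bench (d²=5497025.00)
P4 → Bench (d²=1160818768.00)
P5 → Ford (d²=121257908.00)
P6 → Gulch (d²=66093701.00)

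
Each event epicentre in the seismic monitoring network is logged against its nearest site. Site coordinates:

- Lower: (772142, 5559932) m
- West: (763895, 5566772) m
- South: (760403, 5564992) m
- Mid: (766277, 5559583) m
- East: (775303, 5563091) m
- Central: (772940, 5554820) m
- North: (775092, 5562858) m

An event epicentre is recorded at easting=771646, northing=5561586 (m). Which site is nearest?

Squared distances to each site:
Lower: 2981732.000; West: 86972597.000; South: 138005885.000; Mid: 32838170.000; East: 15638674.000; Central: 47453192.000; North: 13492900.000.
Minimum at Lower.

Lower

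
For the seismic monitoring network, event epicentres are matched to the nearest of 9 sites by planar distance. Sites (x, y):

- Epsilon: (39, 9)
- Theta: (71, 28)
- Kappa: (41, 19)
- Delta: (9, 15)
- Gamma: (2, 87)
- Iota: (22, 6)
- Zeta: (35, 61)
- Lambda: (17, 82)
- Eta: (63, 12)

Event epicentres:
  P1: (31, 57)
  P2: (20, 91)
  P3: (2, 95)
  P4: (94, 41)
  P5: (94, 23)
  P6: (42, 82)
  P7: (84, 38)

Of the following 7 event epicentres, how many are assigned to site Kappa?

0

P1 → Zeta
P2 → Lambda
P3 → Gamma
P4 → Theta
P5 → Theta
P6 → Zeta
P7 → Theta
0 of the 7 go to Kappa.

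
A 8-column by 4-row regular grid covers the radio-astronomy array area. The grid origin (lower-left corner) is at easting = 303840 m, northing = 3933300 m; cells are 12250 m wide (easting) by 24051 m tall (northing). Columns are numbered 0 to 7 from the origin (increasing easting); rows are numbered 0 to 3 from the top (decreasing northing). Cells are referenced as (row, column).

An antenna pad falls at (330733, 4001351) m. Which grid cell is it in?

(1, 2)

Column index: ⌊(330733 − 303840) / 12250⌋ = ⌊2.195⌋ = 2
Row offset from origin: ⌊(4001351 − 3933300) / 24051⌋ = ⌊2.829⌋ = 2 → row 1 (counted from top)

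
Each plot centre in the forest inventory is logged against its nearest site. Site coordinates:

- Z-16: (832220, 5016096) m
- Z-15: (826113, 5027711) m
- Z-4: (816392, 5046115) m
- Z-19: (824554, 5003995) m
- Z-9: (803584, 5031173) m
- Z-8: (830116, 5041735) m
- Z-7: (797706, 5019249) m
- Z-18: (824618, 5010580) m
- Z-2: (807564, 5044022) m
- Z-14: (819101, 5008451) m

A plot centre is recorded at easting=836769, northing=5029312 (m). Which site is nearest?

Z-15

Squared distances to each site:
Z-16: 195356057.000; Z-15: 116113537.000; Z-4: 697562938.000; Z-19: 790156714.000; Z-9: 1104707546.000; Z-8: 198593338.000; Z-7: 1627181938.000; Z-18: 498534625.000; Z-2: 1069316125.000; Z-14: 747339545.000.
Minimum at Z-15.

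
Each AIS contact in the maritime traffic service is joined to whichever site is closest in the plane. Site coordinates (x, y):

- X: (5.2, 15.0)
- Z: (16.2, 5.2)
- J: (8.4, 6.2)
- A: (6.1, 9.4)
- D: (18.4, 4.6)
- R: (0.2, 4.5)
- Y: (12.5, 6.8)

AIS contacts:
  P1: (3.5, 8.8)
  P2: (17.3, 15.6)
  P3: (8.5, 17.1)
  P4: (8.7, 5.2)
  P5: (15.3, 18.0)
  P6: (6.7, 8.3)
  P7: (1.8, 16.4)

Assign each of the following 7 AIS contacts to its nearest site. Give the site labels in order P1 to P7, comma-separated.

P1 → A (d²=7.12)
P2 → Y (d²=100.48)
P3 → X (d²=15.30)
P4 → J (d²=1.09)
P5 → X (d²=111.01)
P6 → A (d²=1.57)
P7 → X (d²=13.52)

A, Y, X, J, X, A, X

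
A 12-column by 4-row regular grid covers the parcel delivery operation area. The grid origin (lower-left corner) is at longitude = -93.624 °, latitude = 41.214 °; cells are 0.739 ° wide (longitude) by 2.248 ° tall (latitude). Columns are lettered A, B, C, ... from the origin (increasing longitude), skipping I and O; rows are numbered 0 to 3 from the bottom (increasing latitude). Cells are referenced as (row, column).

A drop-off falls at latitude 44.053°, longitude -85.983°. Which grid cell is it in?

(1, L)

Column index: ⌊(-85.983 − -93.624) / 0.739⌋ = ⌊10.340⌋ = 10 → column L
Row offset from origin: ⌊(44.053 − 41.214) / 2.248⌋ = ⌊1.263⌋ = 1 → row 1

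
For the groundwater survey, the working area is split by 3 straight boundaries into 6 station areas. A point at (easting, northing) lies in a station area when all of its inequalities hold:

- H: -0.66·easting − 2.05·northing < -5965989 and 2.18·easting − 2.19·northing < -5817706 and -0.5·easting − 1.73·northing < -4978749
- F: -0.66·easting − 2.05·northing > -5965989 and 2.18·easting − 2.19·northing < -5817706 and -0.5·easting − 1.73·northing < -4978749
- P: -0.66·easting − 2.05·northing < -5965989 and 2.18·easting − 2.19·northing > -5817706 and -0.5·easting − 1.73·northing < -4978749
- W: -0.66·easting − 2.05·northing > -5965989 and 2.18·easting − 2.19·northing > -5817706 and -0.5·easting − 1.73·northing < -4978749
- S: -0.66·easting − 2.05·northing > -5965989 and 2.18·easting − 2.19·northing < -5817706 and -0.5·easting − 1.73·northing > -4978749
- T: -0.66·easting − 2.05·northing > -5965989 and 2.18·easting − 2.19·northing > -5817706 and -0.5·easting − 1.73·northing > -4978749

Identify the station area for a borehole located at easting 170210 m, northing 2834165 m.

-0.66·170210 − 2.05·2834165 = -5922376.850, which is > -5965989
2.18·170210 − 2.19·2834165 = -5835763.550, which is < -5817706
-0.5·170210 − 1.73·2834165 = -4988210.450, which is < -4978749
This sign pattern matches F.

F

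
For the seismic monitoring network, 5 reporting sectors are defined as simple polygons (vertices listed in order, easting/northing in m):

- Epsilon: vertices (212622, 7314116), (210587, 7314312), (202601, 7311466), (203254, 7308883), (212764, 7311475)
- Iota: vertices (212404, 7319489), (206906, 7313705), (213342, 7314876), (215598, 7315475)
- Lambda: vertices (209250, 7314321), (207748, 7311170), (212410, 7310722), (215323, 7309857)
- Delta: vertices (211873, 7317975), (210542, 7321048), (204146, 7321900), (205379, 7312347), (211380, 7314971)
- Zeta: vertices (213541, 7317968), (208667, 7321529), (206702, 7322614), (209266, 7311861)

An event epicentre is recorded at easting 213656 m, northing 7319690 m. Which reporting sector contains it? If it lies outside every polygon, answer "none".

Cast a ray rightward from (213656, 7319690). For each polygon, the edges (by vertex number in listed order) whose endpoints lie on opposite sides of northing = 7319690, where each meets that height, and whether that is right or left of the point:
Epsilon: no edge straddles that height → 0 crossings.
Iota: no edge straddles that height → 0 crossings.
Lambda: no edge straddles that height → 0 crossings.
Delta: 1–2 at easting≈211130.2 (left), 3–4 at easting≈204431.2 (left) → 0 crossings.
Zeta: 1–2 at easting≈211184.1 (left), 3–4 at easting≈207399.2 (left) → 0 crossings.
All counts are even, so the point lies outside every listed polygon.

none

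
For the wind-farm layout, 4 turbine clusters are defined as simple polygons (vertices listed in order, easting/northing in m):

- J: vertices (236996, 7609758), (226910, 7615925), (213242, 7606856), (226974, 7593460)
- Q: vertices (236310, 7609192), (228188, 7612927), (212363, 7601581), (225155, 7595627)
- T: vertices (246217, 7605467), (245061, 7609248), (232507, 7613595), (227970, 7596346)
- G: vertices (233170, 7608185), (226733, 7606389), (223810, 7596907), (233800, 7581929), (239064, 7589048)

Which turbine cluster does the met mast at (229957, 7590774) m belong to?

Cast a ray rightward from (229957, 7590774). For each polygon, the edges (by vertex number in listed order) whose endpoints lie on opposite sides of northing = 7590774, where each meets that height, and whether that is right or left of the point:
J: no edge straddles that height → 0 crossings.
Q: no edge straddles that height → 0 crossings.
T: no edge straddles that height → 0 crossings.
G: 3–4 at easting≈227900.6 (left), 5–1 at easting≈238532.4 (right) → 1 crossing.
Only G has an odd count, so the point is inside G.

G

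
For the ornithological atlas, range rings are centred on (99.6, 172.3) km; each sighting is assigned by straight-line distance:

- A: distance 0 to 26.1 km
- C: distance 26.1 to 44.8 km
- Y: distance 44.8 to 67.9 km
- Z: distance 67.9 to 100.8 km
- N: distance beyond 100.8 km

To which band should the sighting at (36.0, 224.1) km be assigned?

Z

Distance = √((36.0−99.6)² + (224.1−172.3)²) = √(4044.960 + 2683.240) = 82.026 km.
67.9 ≤ 82.026 < 100.8 → Z.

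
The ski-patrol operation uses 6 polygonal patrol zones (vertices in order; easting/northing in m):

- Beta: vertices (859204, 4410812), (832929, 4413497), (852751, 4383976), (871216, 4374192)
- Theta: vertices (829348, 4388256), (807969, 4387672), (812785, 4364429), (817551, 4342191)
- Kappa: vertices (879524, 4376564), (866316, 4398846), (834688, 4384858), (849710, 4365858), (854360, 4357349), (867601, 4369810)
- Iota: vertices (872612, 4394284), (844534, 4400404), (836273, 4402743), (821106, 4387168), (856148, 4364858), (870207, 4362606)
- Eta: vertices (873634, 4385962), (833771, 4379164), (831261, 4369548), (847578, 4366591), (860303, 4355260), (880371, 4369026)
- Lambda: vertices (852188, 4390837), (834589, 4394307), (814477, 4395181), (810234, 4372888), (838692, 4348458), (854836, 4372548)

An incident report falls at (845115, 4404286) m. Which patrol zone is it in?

Beta

Cast a ray rightward from (845115, 4404286). For each polygon, the edges (by vertex number in listed order) whose endpoints lie on opposite sides of northing = 4404286, where each meets that height, and whether that is right or left of the point:
Beta: 2–3 at easting≈839113.8 (left), 4–1 at easting≈861344.6 (right) → 1 crossing.
Theta: no edge straddles that height → 0 crossings.
Kappa: no edge straddles that height → 0 crossings.
Iota: no edge straddles that height → 0 crossings.
Eta: no edge straddles that height → 0 crossings.
Lambda: no edge straddles that height → 0 crossings.
Only Beta has an odd count, so the point is inside Beta.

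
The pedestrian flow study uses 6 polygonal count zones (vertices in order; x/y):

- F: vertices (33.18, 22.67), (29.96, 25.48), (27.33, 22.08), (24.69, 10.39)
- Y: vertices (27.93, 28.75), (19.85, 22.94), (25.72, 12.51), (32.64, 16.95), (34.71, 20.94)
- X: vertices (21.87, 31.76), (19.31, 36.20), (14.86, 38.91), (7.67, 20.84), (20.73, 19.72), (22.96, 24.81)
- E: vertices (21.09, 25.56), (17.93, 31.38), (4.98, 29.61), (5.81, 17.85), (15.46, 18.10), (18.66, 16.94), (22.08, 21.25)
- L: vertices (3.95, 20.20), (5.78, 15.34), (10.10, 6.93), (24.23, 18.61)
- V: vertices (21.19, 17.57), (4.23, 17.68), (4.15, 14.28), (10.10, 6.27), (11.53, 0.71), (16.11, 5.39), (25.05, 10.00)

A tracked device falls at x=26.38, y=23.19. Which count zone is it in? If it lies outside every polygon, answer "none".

Cast a ray rightward from (26.38, 23.19). For each polygon, the edges (by vertex number in listed order) whose endpoints lie on opposite sides of y = 23.19, where each meets that height, and whether that is right or left of the point:
F: 1–2 at x≈32.584 (right), 2–3 at x≈28.189 (right) → 2 crossings.
Y: 1–2 at x≈20.198 (left), 5–1 at x≈32.757 (right) → 1 crossing.
X: 3–4 at x≈8.605 (left), 5–6 at x≈22.250 (left) → 0 crossings.
E: 3–4 at x≈5.433 (left), 7–1 at x≈21.634 (left) → 0 crossings.
L: no edge straddles that height → 0 crossings.
V: no edge straddles that height → 0 crossings.
Only Y has an odd count, so the point is inside Y.

Y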